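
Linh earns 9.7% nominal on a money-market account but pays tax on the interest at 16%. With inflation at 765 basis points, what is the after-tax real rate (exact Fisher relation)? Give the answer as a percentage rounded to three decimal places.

After-tax nominal return = 9.7% × (1 − 0.16) = 8.1480%.
1 + r = 1.08148 / 1.07650 = 1.004626
After-tax real rate = 1.004626 − 1 → 0.463%.

0.463%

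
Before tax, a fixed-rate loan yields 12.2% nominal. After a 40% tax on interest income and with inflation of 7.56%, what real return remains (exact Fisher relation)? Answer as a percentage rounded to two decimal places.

After-tax nominal return = 12.2% × (1 − 0.4) = 7.3200%.
1 + r = 1.07320 / 1.07560 = 0.997769
After-tax real rate = 0.997769 − 1 → -0.22%.

-0.22%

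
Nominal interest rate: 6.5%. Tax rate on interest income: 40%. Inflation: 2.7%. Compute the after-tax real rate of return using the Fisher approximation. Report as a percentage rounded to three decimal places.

1.200%

After-tax nominal return = 6.5% × (1 − 0.4) = 3.9000%.
r ≈ 3.9000% − 2.7% → 1.200%.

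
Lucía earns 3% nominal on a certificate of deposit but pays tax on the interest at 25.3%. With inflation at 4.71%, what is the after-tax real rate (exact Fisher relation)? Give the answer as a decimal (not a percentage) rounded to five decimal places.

-0.02358

After-tax nominal return = 3% × (1 − 0.253) = 2.2410%.
1 + r = 1.02241 / 1.04710 = 0.976421
After-tax real rate = 0.976421 − 1 → -0.02358.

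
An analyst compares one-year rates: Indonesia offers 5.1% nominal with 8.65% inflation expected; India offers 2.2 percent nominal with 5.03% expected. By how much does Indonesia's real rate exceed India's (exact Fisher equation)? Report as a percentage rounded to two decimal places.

Indonesia: (1 + 0.0510)/(1 + 0.0865) − 1 = -3.2674%
India: (1 + 0.0220)/(1 + 0.0503) − 1 = -2.6945%
Differential = -3.2674% − (-2.6945%) = -0.5729% → -0.57%.

-0.57%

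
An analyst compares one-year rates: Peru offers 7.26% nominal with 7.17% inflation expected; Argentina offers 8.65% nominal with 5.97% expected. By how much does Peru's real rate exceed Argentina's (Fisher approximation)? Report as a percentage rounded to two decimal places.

Peru: 7.26% − 7.17% = 0.090%
Argentina: 8.65% − 5.97% = 2.680%
Differential = -2.590% → -2.59%.

-2.59%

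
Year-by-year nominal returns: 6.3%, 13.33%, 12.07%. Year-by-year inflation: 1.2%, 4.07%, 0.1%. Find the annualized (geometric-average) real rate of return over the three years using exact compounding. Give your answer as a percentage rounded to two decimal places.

Nominal growth factor = 1.0630 × 1.1333 × 1.1207 = 1.35010494
Price-level growth factor = 1.0120 × 1.0407 × 1.0010 = 1.05424159
Real growth factor = 1.35010494 / 1.05424159 = 1.28064094
Annualized real rate = 1.28064094^(1/3) − 1 = 8.5948% → 8.59%.

8.59%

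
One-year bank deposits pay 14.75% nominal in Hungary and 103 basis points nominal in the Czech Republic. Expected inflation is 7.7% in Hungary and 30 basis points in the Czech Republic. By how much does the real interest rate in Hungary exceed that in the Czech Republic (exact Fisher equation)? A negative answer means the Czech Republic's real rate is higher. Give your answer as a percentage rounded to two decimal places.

Hungary: (1 + 0.1475)/(1 + 0.0770) − 1 = 6.5460%
The Czech Republic: (1 + 0.0103)/(1 + 0.0030) − 1 = 0.7278%
Differential = 6.5460% − 0.7278% = 5.8181% → 5.82%.

5.82%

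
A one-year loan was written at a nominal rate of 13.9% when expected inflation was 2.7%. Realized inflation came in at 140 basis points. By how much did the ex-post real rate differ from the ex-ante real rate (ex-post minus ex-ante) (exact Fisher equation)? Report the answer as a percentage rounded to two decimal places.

1.42%

Ex-ante: (1 + 0.1390)/(1 + 0.0270) − 1 = 10.9056%
Ex-post: (1 + 0.1390)/(1 + 0.0140) − 1 = 12.3274%
Difference (ex-post − ex-ante) = 1.4219% → 1.42%.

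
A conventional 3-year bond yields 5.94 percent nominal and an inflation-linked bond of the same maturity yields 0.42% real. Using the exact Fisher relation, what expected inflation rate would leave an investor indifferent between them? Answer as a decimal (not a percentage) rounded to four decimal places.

0.0550

(1 + π) = (1 + i)/(1 + r) = 1.05940 / 1.00420 = 1.054969
Break-even inflation = 1.054969 − 1 → 0.0550.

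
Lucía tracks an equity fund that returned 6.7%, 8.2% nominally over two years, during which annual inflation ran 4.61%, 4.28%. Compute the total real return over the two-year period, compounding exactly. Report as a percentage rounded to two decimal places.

5.83%

Compound the nominal returns: 1.0670 × 1.0820 = 1.154494.
Compound inflation: 1.0461 × 1.0428 = 1.090873.
Deflate: 1.154494 / 1.090873 = 1.058321.
Total real return = 1.058321 − 1 → 5.83%.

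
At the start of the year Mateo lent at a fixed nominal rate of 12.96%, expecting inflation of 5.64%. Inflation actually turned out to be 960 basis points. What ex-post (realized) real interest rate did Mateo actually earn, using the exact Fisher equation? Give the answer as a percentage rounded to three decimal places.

Ex-post: (1 + 0.1296)/(1 + 0.0960) − 1 = 3.0657%
So the realized real rate is 3.066%.

3.066%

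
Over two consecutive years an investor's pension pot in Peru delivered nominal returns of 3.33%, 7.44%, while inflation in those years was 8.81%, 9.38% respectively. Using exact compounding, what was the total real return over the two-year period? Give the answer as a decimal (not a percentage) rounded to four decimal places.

-0.0672

Compound the nominal returns: 1.0333 × 1.0744 = 1.110178.
Compound inflation: 1.0881 × 1.0938 = 1.190164.
Deflate: 1.110178 / 1.190164 = 0.932794.
Total real return = 0.932794 − 1 → -0.0672.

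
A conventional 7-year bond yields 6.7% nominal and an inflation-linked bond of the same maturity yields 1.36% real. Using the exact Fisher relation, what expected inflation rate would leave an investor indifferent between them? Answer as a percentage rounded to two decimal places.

(1 + π) = (1 + i)/(1 + r) = 1.06700 / 1.01360 = 1.052684
Break-even inflation = 1.052684 − 1 → 5.27%.

5.27%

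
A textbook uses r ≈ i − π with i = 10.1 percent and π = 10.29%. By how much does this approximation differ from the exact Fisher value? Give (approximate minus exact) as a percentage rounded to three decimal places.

-0.018%

Approximate: r ≈ 10.100% − 10.290% = -0.1900%
Exact: (1 + 0.1010)/(1 + 0.1029) − 1 = -0.1723%
Error = -0.1900% − (-0.1723%) = -0.0177% → -0.018%.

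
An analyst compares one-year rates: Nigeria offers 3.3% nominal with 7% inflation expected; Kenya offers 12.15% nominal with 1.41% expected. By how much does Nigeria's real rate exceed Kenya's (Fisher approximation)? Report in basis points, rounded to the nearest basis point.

Nigeria: 3.3% − 7% = -3.700%
Kenya: 12.15% − 1.41% = 10.740%
Differential = -14.440% → -1444 basis points.

-1444 basis points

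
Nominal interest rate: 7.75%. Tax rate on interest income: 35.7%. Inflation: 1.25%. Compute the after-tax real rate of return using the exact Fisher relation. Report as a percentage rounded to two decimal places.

After-tax nominal return = 7.75% × (1 − 0.357) = 4.98325%.
1 + r = 1.0498325 / 1.01250 = 1.036872
After-tax real rate = 1.036872 − 1 → 3.69%.

3.69%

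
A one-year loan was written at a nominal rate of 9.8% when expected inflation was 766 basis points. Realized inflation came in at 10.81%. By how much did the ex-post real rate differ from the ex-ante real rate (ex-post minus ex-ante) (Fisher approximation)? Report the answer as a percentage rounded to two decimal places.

Ex-ante: 9.8% − 7.66% = 2.140%
Ex-post: 9.8% − 10.81% = -1.010%
Difference (ex-post − ex-ante) = -3.1500% → -3.15%.

-3.15%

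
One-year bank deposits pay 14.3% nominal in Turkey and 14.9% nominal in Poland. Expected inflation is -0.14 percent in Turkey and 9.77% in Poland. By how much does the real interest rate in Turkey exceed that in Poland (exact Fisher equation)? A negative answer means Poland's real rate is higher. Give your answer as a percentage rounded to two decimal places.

Turkey: (1 + 0.1430)/(1 − 0.0014) − 1 = 14.4602%
Poland: (1 + 0.1490)/(1 + 0.0977) − 1 = 4.6734%
Differential = 14.4602% − 4.6734% = 9.7868% → 9.79%.

9.79%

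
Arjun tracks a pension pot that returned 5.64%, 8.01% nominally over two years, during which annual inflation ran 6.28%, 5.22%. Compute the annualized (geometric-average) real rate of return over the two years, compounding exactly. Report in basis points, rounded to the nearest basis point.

Compound the nominal returns: 1.0564 × 1.0801 = 1.14101764.
Compound inflation: 1.0628 × 1.0522 = 1.11827816.
Deflate: 1.14101764 / 1.11827816 = 1.02033437.
Annualized real rate = 1.02033437^(1/2) − 1 = 1.0116% → 101 basis points.

101 basis points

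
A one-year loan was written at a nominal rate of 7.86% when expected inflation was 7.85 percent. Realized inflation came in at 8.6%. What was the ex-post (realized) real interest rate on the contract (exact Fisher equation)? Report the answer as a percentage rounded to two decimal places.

Ex-post: (1 + 0.0786)/(1 + 0.0860) − 1 = -0.6814%
So the realized real rate is -0.68%.

-0.68%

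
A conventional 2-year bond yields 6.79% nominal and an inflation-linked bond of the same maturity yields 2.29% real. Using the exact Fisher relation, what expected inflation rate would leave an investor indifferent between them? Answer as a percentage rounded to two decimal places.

4.40%

(1 + π) = (1 + i)/(1 + r) = 1.06790 / 1.02290 = 1.043993
Break-even inflation = 1.043993 − 1 → 4.40%.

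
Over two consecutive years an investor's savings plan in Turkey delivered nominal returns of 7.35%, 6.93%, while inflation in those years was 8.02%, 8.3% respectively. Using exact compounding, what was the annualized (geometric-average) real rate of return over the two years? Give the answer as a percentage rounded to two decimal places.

Nominal growth factor = 1.0735 × 1.0693 = 1.14789355
Price-level growth factor = 1.0802 × 1.0830 = 1.16985660
Real growth factor = 1.14789355 / 1.16985660 = 0.98122586
Annualized real rate = 0.98122586^(1/2) − 1 = -0.9432% → -0.94%.

-0.94%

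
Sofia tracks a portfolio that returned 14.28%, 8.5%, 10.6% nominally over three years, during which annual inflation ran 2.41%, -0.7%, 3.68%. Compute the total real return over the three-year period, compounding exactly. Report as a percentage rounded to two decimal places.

30.07%

Compound the nominal returns: 1.1428 × 1.0850 × 1.1060 = 1.371371.
Compound inflation: 1.0241 × 0.9930 × 1.0368 = 1.054354.
Deflate: 1.371371 / 1.054354 = 1.300674.
Total real return = 1.300674 − 1 → 30.07%.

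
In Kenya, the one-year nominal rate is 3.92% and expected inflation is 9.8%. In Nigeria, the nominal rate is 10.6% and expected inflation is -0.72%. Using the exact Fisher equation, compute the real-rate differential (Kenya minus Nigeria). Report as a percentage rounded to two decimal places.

Kenya: (1 + 0.0392)/(1 + 0.0980) − 1 = -5.3552%
Nigeria: (1 + 0.1060)/(1 − 0.0072) − 1 = 11.4021%
Differential = -5.3552% − 11.4021% = -16.7573% → -16.76%.

-16.76%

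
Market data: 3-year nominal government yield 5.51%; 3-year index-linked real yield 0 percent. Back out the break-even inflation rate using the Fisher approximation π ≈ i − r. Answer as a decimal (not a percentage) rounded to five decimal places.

0.05510

π ≈ i − r = 5.51% − 0% → 0.05510.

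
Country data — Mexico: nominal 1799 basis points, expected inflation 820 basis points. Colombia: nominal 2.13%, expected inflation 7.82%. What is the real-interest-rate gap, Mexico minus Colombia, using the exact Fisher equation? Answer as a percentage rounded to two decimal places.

Mexico: (1 + 0.1799)/(1 + 0.0820) − 1 = 9.0481%
Colombia: (1 + 0.0213)/(1 + 0.0782) − 1 = -5.2773%
Differential = 9.0481% − (-5.2773%) = 14.3254% → 14.33%.

14.33%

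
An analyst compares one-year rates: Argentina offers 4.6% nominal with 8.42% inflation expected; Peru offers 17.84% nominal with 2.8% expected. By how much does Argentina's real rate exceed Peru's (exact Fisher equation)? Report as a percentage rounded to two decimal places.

-18.15%

Argentina: (1 + 0.0460)/(1 + 0.0842) − 1 = -3.5233%
Peru: (1 + 0.1784)/(1 + 0.0280) − 1 = 14.6304%
Differential = -3.5233% − 14.6304% = -18.1537% → -18.15%.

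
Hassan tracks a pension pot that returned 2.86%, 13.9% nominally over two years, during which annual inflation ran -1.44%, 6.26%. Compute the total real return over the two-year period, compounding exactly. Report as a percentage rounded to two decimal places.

Nominal growth factor = 1.0286 × 1.1390 = 1.171575
Price-level growth factor = 0.9856 × 1.0626 = 1.047299
Real growth factor = 1.171575 / 1.047299 = 1.118664
Total real return = 1.118664 − 1 → 11.87%.

11.87%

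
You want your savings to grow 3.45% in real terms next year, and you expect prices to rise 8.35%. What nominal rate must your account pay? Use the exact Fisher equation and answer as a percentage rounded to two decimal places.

12.09%

(1 + i) = (1 + r)(1 + π) = 1.03450 × 1.08350 = 1.12088075
i = 1.12088075 − 1, so the required nominal rate is 12.09%.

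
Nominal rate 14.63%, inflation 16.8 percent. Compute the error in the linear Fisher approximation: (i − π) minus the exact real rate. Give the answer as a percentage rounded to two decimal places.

-0.31%

Approximate: r ≈ 14.630% − 16.800% = -2.1700%
Exact: (1 + 0.1463)/(1 + 0.1680) − 1 = -1.8579%
Error = -2.1700% − (-1.8579%) = -0.3121% → -0.31%.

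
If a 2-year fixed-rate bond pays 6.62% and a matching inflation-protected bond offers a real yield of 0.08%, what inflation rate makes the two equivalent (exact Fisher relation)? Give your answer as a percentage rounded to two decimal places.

6.53%

(1 + π) = (1 + i)/(1 + r) = 1.06620 / 1.00080 = 1.065348
Break-even inflation = 1.065348 − 1 → 6.53%.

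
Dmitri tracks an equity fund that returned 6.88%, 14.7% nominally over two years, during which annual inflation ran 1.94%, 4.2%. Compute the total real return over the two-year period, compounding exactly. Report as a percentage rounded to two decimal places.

Nominal growth factor = 1.0688 × 1.1470 = 1.225914
Price-level growth factor = 1.0194 × 1.0420 = 1.062215
Real growth factor = 1.225914 / 1.062215 = 1.154111
Total real return = 1.154111 − 1 → 15.41%.

15.41%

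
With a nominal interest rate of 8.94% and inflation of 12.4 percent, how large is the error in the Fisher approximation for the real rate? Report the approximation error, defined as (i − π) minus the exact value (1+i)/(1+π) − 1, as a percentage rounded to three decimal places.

Approximate: r ≈ 8.940% − 12.400% = -3.4600%
Exact: (1 + 0.0894)/(1 + 0.1240) − 1 = -3.0783%
Error = -3.4600% − (-3.0783%) = -0.3817% → -0.382%.

-0.382%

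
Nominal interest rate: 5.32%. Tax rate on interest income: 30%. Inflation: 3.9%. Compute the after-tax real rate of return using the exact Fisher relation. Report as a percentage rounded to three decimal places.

After-tax nominal return = 5.32% × (1 − 0.3) = 3.7240%.
1 + r = 1.03724 / 1.03900 = 0.998306
After-tax real rate = 0.998306 − 1 → -0.169%.

-0.169%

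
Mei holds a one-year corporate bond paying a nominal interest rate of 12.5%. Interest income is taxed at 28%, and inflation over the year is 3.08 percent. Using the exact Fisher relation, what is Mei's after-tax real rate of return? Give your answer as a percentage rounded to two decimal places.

5.74%

After-tax nominal return = 12.5% × (1 − 0.28) = 9.0000%.
1 + r = 1.09000 / 1.03080 = 1.057431
After-tax real rate = 1.057431 − 1 → 5.74%.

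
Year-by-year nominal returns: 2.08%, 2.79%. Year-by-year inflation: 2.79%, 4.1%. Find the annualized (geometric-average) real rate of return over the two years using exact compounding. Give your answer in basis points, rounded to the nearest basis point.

-97 basis points

Compound the nominal returns: 1.0208 × 1.0279 = 1.049280320.
Compound inflation: 1.0279 × 1.0410 = 1.070043900.
Deflate: 1.049280320 / 1.070043900 = 0.980595581.
Annualized real rate = 0.980595581^(1/2) − 1 = -0.97497% → -97 basis points.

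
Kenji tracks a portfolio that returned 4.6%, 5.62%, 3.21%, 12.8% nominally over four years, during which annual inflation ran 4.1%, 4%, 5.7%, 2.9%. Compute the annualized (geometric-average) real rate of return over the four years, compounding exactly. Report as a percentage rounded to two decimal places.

2.23%

Compound the nominal returns: 1.0460 × 1.0562 × 1.0321 × 1.1280 = 1.28620065.
Compound inflation: 1.0410 × 1.0400 × 1.0570 × 1.0290 = 1.17753664.
Deflate: 1.28620065 / 1.17753664 = 1.09228079.
Annualized real rate = 1.09228079^(1/4) − 1 = 2.2312% → 2.23%.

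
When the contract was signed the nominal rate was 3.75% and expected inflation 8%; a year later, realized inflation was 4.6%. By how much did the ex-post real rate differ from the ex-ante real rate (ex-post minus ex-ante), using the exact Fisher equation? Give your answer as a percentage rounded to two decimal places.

Ex-ante: (1 + 0.0375)/(1 + 0.0800) − 1 = -3.9352%
Ex-post: (1 + 0.0375)/(1 + 0.0460) − 1 = -0.8126%
Difference (ex-post − ex-ante) = 3.1226% → 3.12%.

3.12%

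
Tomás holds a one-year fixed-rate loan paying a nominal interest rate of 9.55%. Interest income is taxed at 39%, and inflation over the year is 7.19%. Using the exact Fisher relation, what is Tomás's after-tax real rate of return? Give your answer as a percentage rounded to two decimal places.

After-tax nominal return = 9.55% × (1 − 0.39) = 5.8255%.
1 + r = 1.058255 / 1.07190 = 0.987270
After-tax real rate = 0.987270 − 1 → -1.27%.

-1.27%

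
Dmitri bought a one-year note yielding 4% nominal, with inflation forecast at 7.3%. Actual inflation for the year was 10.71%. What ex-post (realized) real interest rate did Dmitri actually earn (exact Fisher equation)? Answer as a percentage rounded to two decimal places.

-6.06%

Ex-post: (1 + 0.0400)/(1 + 0.1071) − 1 = -6.0609%
So the realized real rate is -6.06%.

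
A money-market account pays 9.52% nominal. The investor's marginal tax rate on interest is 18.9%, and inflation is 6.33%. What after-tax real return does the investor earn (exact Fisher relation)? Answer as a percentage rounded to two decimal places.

1.31%

After-tax nominal return = 9.52% × (1 − 0.189) = 7.72072%.
1 + r = 1.0772072 / 1.06330 = 1.013079
After-tax real rate = 1.013079 − 1 → 1.31%.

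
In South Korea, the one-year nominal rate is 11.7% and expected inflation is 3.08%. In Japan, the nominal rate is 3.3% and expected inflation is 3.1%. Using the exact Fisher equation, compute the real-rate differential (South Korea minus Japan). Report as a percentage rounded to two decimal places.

8.17%

South Korea: (1 + 0.1170)/(1 + 0.0308) − 1 = 8.3624%
Japan: (1 + 0.0330)/(1 + 0.0310) − 1 = 0.1940%
Differential = 8.3624% − 0.1940% = 8.1685% → 8.17%.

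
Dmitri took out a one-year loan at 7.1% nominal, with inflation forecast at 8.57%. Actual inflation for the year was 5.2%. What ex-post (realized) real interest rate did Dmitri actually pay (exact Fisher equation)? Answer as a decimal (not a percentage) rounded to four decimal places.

Ex-post: (1 + 0.0710)/(1 + 0.0520) − 1 = 1.8061%
So the realized real rate is 0.0181.

0.0181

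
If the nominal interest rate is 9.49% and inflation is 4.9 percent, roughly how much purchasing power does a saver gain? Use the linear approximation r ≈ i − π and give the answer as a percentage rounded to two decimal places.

4.59%

r ≈ i − π = 9.49% − 4.9% = 4.59%.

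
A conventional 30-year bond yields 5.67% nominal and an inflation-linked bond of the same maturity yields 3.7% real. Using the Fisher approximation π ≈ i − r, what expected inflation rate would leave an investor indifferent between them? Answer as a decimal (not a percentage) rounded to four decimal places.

π ≈ i − r = 5.67% − 3.7% → 0.0197.

0.0197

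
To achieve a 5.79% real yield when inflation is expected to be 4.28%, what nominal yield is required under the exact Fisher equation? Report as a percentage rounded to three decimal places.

(1 + i) = (1 + r)(1 + π) = 1.05790 × 1.04280 = 1.10317812
i = 1.10317812 − 1, so the required nominal rate is 10.318%.

10.318%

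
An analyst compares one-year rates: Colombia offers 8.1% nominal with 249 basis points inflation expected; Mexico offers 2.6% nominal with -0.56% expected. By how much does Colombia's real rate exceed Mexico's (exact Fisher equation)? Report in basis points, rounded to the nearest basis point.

230 basis points

Colombia: (1 + 0.0810)/(1 + 0.0249) − 1 = 5.4737%
Mexico: (1 + 0.0260)/(1 − 0.0056) − 1 = 3.1778%
Differential = 5.4737% − 3.1778% = 2.2959% → 230 basis points.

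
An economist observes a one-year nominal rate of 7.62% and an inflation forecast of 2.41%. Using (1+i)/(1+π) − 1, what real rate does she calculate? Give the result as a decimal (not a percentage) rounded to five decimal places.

0.05087

By the Fisher identity, 1 + r = (1 + i)/(1 + π).
1 + r = 1.07620 / 1.02410 = 1.050874
r = 1.050874 − 1 = 5.0874%, i.e. 0.05087.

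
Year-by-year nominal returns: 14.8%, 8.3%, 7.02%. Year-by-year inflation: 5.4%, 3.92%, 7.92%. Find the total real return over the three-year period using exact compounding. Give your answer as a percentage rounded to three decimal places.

Nominal growth factor = 1.1480 × 1.0830 × 1.0702 = 1.3305625
Price-level growth factor = 1.0540 × 1.0392 × 1.0792 = 1.1820659
Real growth factor = 1.3305625 / 1.1820659 = 1.1256247
Total real return = 1.1256247 − 1 → 12.562%.

12.562%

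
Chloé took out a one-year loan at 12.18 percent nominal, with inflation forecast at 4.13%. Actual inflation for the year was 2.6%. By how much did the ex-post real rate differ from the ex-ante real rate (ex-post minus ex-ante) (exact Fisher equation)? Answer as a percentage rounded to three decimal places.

1.607%

Ex-ante: (1 + 0.1218)/(1 + 0.0413) − 1 = 7.73072%
Ex-post: (1 + 0.1218)/(1 + 0.0260) − 1 = 9.33723%
Difference (ex-post − ex-ante) = 1.60651% → 1.607%.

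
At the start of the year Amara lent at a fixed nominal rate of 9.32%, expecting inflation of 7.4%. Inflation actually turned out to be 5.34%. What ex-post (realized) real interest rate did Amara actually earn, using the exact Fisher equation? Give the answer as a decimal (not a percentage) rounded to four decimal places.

Ex-post: (1 + 0.0932)/(1 + 0.0534) − 1 = 3.7782%
So the realized real rate is 0.0378.

0.0378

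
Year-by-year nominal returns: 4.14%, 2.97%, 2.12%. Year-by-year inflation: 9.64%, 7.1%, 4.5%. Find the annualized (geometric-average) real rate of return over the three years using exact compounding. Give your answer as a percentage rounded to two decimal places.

Nominal growth factor = 1.0414 × 1.0297 × 1.0212 = 1.09506297
Price-level growth factor = 1.0964 × 1.0710 × 1.0450 = 1.22708540
Real growth factor = 1.09506297 / 1.22708540 = 0.89240974
Annualized real rate = 0.89240974^(1/3) − 1 = -3.7232% → -3.72%.

-3.72%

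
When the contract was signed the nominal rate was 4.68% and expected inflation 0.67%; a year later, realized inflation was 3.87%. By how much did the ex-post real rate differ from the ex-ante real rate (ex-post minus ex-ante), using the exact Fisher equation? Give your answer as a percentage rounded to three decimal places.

-3.203%

Ex-ante: (1 + 0.0468)/(1 + 0.0067) − 1 = 3.98331%
Ex-post: (1 + 0.0468)/(1 + 0.0387) − 1 = 0.77982%
Difference (ex-post − ex-ante) = -3.20349% → -3.203%.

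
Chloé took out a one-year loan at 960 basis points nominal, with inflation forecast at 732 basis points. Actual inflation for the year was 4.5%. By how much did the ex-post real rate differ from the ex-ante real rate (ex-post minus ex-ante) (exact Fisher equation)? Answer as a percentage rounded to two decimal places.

2.76%

Ex-ante: (1 + 0.0960)/(1 + 0.0732) − 1 = 2.1245%
Ex-post: (1 + 0.0960)/(1 + 0.0450) − 1 = 4.8804%
Difference (ex-post − ex-ante) = 2.7559% → 2.76%.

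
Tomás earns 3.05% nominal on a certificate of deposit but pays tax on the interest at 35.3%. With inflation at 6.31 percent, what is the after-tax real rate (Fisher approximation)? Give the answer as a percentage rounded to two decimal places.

After-tax nominal return = 3.05% × (1 − 0.353) = 1.97335%.
r ≈ 1.97335% − 6.31% → -4.34%.

-4.34%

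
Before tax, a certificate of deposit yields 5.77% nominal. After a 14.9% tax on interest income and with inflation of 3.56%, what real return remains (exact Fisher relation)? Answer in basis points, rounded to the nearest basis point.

After-tax nominal return = 5.77% × (1 − 0.149) = 4.91027%.
1 + r = 1.0491027 / 1.03560 = 1.013039
After-tax real rate = 1.013039 − 1 → 130 basis points.

130 basis points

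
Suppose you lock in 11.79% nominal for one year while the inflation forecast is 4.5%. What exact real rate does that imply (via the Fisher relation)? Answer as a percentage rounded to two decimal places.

6.98%

1 + r = 1.11790 / 1.04500 = 1.069761
r = 1.069761 − 1 = 6.9761%, i.e. 6.98%.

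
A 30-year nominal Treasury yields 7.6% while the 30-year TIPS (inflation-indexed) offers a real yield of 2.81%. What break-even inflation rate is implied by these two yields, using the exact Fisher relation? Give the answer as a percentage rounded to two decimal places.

(1 + π) = (1 + i)/(1 + r) = 1.07600 / 1.02810 = 1.046591
Break-even inflation = 1.046591 − 1 → 4.66%.

4.66%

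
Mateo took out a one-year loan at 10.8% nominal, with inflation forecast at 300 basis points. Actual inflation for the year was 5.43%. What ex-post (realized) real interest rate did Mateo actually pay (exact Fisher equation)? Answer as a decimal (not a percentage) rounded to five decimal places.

0.05093

Ex-post: (1 + 0.1080)/(1 + 0.0543) − 1 = 5.0934%
So the realized real rate is 0.05093.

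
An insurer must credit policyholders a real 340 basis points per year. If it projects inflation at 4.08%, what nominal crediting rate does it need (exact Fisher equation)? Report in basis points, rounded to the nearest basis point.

762 basis points

(1 + i) = (1 + r)(1 + π) = 1.03400 × 1.04080 = 1.0761872
i = 1.0761872 − 1, so the required nominal rate is 762 basis points.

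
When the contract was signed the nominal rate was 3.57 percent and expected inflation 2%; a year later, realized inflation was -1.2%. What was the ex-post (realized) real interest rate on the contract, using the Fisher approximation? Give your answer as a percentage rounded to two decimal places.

Ex-post: 3.57% − (-1.2%) = 4.770%
So the realized real rate is 4.77%.

4.77%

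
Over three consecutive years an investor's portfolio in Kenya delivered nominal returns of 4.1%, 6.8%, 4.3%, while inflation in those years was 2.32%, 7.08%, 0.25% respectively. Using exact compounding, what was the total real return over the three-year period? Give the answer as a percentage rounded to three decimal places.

5.573%

Compound the nominal returns: 1.0410 × 1.0680 × 1.0430 = 1.159595.
Compound inflation: 1.0232 × 1.0708 × 1.0025 = 1.098382.
Deflate: 1.159595 / 1.098382 = 1.055730.
Total real return = 1.055730 − 1 → 5.573%.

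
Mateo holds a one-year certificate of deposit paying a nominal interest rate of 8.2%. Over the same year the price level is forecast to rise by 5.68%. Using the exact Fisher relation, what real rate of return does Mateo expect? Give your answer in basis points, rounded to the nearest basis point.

1 + r = 1.08200 / 1.05680 = 1.023846
r = 1.023846 − 1 = 2.3846%, i.e. 238 basis points.

238 basis points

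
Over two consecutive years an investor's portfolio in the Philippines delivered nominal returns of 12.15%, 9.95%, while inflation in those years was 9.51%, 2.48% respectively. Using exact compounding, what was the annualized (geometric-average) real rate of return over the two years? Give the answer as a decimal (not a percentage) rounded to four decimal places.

0.0482

Nominal growth factor = 1.1215 × 1.0995 = 1.23308925
Price-level growth factor = 1.0951 × 1.0248 = 1.12225848
Real growth factor = 1.23308925 / 1.12225848 = 1.09875690
Annualized real rate = 1.09875690^(1/2) − 1 = 4.8216% → 0.0482.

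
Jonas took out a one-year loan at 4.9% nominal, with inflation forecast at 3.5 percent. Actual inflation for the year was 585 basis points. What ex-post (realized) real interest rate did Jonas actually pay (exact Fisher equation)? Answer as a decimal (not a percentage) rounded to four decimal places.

-0.0090

Ex-post: (1 + 0.0490)/(1 + 0.0585) − 1 = -0.8975%
So the realized real rate is -0.0090.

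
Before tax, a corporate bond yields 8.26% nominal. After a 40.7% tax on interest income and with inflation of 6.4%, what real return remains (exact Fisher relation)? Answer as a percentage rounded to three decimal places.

After-tax nominal return = 8.26% × (1 − 0.407) = 4.89818%.
1 + r = 1.0489818 / 1.06400 = 0.9858852
After-tax real rate = 0.9858852 − 1 → -1.411%.

-1.411%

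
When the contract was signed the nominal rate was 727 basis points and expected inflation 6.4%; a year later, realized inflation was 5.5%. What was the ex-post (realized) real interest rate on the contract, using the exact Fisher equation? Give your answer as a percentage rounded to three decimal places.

1.678%

Ex-post: (1 + 0.0727)/(1 + 0.0550) − 1 = 1.6777%
So the realized real rate is 1.678%.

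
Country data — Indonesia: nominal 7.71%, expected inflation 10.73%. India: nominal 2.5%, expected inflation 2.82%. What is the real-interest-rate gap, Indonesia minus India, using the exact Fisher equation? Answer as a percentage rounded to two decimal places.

-2.42%

Indonesia: (1 + 0.0771)/(1 + 0.1073) − 1 = -2.7274%
India: (1 + 0.0250)/(1 + 0.0282) − 1 = -0.3112%
Differential = -2.7274% − (-0.3112%) = -2.4161% → -2.42%.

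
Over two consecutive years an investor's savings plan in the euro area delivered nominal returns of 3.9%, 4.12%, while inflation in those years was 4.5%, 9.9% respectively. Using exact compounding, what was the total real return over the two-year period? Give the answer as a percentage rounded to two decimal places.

-5.80%

Nominal growth factor = 1.0390 × 1.0412 = 1.081807
Price-level growth factor = 1.0450 × 1.0990 = 1.148455
Real growth factor = 1.081807 / 1.148455 = 0.941967
Total real return = 0.941967 − 1 → -5.80%.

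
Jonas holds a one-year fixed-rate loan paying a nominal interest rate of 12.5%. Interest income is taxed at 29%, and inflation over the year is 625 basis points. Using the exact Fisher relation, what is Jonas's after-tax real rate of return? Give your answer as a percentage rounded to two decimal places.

After-tax nominal return = 12.5% × (1 − 0.29) = 8.8750%.
1 + r = 1.08875 / 1.06250 = 1.024706
After-tax real rate = 1.024706 − 1 → 2.47%.

2.47%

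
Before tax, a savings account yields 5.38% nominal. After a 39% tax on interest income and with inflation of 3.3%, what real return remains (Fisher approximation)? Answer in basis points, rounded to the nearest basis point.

-2 basis points

After-tax nominal return = 5.38% × (1 − 0.39) = 3.2818%.
r ≈ 3.2818% − 3.3% → -2 basis points.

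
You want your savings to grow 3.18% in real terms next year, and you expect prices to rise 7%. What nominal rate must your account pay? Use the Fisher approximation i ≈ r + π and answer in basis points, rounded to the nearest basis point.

1018 basis points

i ≈ r + π = 3.18% + 7% = 1018 basis points.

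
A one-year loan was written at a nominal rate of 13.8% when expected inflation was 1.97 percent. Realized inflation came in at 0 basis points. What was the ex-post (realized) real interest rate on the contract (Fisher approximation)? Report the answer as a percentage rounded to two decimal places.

Ex-post: 13.8% − 0% = 13.800%
So the realized real rate is 13.80%.

13.80%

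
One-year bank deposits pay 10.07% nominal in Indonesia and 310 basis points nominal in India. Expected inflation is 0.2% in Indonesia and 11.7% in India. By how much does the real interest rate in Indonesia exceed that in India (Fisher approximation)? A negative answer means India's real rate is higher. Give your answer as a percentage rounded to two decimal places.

18.47%

Indonesia: 10.07% − 0.2% = 9.870%
India: 3.1% − 11.7% = -8.600%
Differential = 18.470% → 18.47%.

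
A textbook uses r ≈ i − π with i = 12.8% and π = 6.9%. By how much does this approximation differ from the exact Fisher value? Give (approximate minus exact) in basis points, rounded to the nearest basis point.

Approximate: r ≈ 12.800% − 6.900% = 5.9000%
Exact: (1 + 0.1280)/(1 + 0.0690) − 1 = 5.5192%
Error = 5.9000% − 5.5192% = 0.3808% → 38 basis points.

38 basis points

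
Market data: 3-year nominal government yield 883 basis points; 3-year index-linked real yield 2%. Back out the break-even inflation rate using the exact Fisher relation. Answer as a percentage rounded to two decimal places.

6.70%

(1 + π) = (1 + i)/(1 + r) = 1.08830 / 1.02000 = 1.066961
Break-even inflation = 1.066961 − 1 → 6.70%.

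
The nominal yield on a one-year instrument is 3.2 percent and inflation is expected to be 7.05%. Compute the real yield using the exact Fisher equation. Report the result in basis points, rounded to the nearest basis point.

-360 basis points

By the Fisher equation, 1 + r = (1 + i)/(1 + π).
1 + r = 1.03200 / 1.07050 = 0.964035
r = 0.964035 − 1 = -3.5965%, i.e. -360 basis points.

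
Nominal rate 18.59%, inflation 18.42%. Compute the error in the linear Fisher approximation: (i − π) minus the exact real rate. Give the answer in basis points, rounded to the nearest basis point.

3 basis points

Approximate: r ≈ 18.590% − 18.420% = 0.1700%
Exact: (1 + 0.1859)/(1 + 0.1842) − 1 = 0.1436%
Error = 0.1700% − 0.1436% = 0.0264% → 3 basis points.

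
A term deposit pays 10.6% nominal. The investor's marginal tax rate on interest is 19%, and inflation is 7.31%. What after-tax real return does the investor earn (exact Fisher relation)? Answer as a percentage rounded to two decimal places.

After-tax nominal return = 10.6% × (1 − 0.19) = 8.5860%.
1 + r = 1.08586 / 1.07310 = 1.011891
After-tax real rate = 1.011891 − 1 → 1.19%.

1.19%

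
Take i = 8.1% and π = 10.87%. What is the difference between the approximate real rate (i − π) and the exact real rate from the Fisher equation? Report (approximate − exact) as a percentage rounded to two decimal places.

-0.27%

Approximate: r ≈ 8.100% − 10.870% = -2.7700%
Exact: (1 + 0.0810)/(1 + 0.1087) − 1 = -2.4984%
Error = -2.7700% − (-2.4984%) = -0.2716% → -0.27%.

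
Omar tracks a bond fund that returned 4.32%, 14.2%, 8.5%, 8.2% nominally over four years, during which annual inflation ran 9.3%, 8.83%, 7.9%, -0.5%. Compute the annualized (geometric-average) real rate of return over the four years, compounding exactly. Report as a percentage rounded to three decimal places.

Compound the nominal returns: 1.0432 × 1.1420 × 1.0850 × 1.0820 = 1.398590846.
Compound inflation: 1.0930 × 1.0883 × 1.0790 × 0.9950 = 1.277065923.
Deflate: 1.398590846 / 1.277065923 = 1.095159474.
Annualized real rate = 1.095159474^(1/4) − 1 = 2.29852% → 2.299%.

2.299%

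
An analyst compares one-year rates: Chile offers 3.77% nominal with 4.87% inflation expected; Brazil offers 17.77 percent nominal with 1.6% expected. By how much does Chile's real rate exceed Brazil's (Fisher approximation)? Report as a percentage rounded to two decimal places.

-17.27%

Chile: 3.77% − 4.87% = -1.100%
Brazil: 17.77% − 1.6% = 16.170%
Differential = -17.270% → -17.27%.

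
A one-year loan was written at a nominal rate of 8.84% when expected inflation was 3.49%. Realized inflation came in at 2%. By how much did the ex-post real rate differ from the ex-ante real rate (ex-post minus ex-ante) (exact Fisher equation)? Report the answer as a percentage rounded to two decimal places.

Ex-ante: (1 + 0.0884)/(1 + 0.0349) − 1 = 5.1696%
Ex-post: (1 + 0.0884)/(1 + 0.0200) − 1 = 6.7059%
Difference (ex-post − ex-ante) = 1.5363% → 1.54%.

1.54%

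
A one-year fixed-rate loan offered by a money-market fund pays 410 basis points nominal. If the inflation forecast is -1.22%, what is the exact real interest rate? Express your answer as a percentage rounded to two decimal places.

1 + r = 1.04100 / 0.98780 = 1.053857
r = 1.053857 − 1 = 5.3857%, i.e. 5.39%.

5.39%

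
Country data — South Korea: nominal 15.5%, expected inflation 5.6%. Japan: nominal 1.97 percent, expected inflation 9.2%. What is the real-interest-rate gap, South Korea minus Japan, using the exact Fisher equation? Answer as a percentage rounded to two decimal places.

South Korea: (1 + 0.1550)/(1 + 0.0560) − 1 = 9.3750%
Japan: (1 + 0.0197)/(1 + 0.0920) − 1 = -6.6209%
Differential = 9.3750% − (-6.6209%) = 15.9959% → 16.00%.

16.00%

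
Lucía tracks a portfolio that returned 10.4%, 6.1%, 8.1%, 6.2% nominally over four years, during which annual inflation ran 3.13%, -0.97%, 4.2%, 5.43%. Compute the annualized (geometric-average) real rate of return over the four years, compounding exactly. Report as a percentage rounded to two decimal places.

4.63%

Nominal growth factor = 1.1040 × 1.0610 × 1.0810 × 1.0620 = 1.34472868
Price-level growth factor = 1.0313 × 0.9903 × 1.0420 × 1.0543 = 1.12197640
Real growth factor = 1.34472868 / 1.12197640 = 1.19853562
Annualized real rate = 1.19853562^(1/4) − 1 = 4.6316% → 4.63%.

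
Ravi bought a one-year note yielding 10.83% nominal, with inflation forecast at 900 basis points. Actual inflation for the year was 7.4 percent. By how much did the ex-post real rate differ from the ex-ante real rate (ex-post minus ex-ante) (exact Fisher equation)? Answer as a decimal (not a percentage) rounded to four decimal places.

0.0151

Ex-ante: (1 + 0.1083)/(1 + 0.0900) − 1 = 1.6789%
Ex-post: (1 + 0.1083)/(1 + 0.0740) − 1 = 3.1937%
Difference (ex-post − ex-ante) = 1.5148% → 0.0151.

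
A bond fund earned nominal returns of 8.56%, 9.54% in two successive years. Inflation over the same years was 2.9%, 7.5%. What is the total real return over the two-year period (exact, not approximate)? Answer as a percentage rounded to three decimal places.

7.503%

Nominal growth factor = 1.0856 × 1.0954 = 1.1891662
Price-level growth factor = 1.0290 × 1.0750 = 1.1061750
Real growth factor = 1.1891662 / 1.1061750 = 1.0750254
Total real return = 1.0750254 − 1 → 7.503%.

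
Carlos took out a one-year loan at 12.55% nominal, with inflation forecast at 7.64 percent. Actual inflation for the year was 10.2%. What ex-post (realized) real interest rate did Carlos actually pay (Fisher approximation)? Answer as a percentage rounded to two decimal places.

Ex-post: 12.55% − 10.2% = 2.350%
So the realized real rate is 2.35%.

2.35%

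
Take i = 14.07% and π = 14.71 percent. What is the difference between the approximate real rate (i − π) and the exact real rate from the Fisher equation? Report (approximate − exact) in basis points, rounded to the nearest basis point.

-8 basis points

Approximate: r ≈ 14.070% − 14.710% = -0.6400%
Exact: (1 + 0.1407)/(1 + 0.1471) − 1 = -0.5579%
Error = -0.6400% − (-0.5579%) = -0.0821% → -8 basis points.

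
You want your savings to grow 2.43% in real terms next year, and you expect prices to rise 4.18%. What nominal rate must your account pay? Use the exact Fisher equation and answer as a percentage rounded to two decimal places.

6.71%

(1 + i) = (1 + r)(1 + π) = 1.02430 × 1.04180 = 1.06711574
i = 1.06711574 − 1, so the required nominal rate is 6.71%.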